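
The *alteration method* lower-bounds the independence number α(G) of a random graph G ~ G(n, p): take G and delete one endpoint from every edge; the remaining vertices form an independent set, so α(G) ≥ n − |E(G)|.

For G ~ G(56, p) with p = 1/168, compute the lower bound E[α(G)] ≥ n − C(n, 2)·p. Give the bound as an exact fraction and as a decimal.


E[|E(G)|] = C(56, 2)·p = 1540 · (1/168) = 55/6.
E[α(G)] ≥ n − E[|E(G)|] = 56 − 55/6 = 281/6.
Numerically: ≈ 46.833.
(This is only a lower bound; the true E[α(G)] may be larger.)

E[α(G)] ≥ 281/6 ≈ 46.833.


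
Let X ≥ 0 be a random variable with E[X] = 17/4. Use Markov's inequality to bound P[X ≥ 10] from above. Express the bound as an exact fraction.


μ = E[X] = 17/4, a = 10.
Markov: P[X ≥ 10] ≤ μ/a = (17/4)/10 = 17/40.
Numerically: ≈ 0.425000.
(Since a = 10 > μ = 4.250000, the bound 17/40 is < 1 and informative.)

P[X ≥ 10] ≤ 17/40 ≈ 0.425000.


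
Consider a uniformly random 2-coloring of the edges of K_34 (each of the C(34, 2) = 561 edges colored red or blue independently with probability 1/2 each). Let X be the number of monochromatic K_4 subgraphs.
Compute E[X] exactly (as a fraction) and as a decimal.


Let X = Σ_S X_S over the C(34, 4) = 46376 subsets S of size 4, where X_S = 1 if the K_4 on S is monochromatic.
For a fixed S, the K_4 on S has C(4, 2) = 6 edges. P[all 6 edges red] = (1/2)^6, and likewise for blue, so P[monochromatic] = 2·(1/2)^6 = 2^{1 − 6} = 1/32.
By linearity: E[X] = C(34, 4) · 2^{1 − 6} = 46376 · 1/32 = 5797/4.
Numerically: E[X] ≈ 1449.250000.

E[X] = C(34,4)·2^(1−C(4,2)) = 5797/4 ≈ 1449.250000.


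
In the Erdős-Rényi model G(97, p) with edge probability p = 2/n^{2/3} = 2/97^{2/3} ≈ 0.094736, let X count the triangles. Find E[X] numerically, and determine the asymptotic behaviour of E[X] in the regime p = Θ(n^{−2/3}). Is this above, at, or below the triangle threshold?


Number of potential triangles: C(97, 3) = 147440.
Each occurs with probability p³ ≈ (0.094736)³ ≈ 8.5024976e-04.
By linearity: E[X] = C(97, 3)·p³ ≈ 147440 · 8.5024976e-04 ≈ 125.36082.
Since α = 2/3 < 1, p = c/n^{2/3} ≫ 1/n is above the triangle threshold p ~ 1/n. Asymptotically E[X] ~ (c³/6)·n^{3(1−α)} = (2³/6)·n^{1} → ∞; triangles are abundant w.h.p.

E[X] ≈ 125.36082; in regime p = Θ(1/n^{2/3}) E[X] diverges (above the triangle threshold p ~ 1/n).


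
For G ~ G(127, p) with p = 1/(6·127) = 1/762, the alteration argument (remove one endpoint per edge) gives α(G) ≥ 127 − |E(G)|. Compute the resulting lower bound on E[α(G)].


E[|E(G)|] = C(127, 2)·p = 8001 · (1/762) = 21/2.
E[α(G)] ≥ n − E[|E(G)|] = 127 − 21/2 = 233/2.
Numerically: ≈ 116.50000.
(This is only a lower bound; the true E[α(G)] may be larger.)

E[α(G)] ≥ 233/2 ≈ 116.50000.


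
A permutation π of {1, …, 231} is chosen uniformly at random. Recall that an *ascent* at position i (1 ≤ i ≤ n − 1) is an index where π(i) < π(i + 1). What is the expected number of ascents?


Write X = Σ X_I over i = 1, …, 230, with X_I the indicator of one ascent.
There are 230 indicators.
For each fixed i, the pair (π(i), π(i+1)) is a uniformly random ordered pair of distinct values from {1, …, 231}; by symmetry P[π(i) < π(i+1)] = 1/2.
By linearity: E[X] = 230 · (1/2) = (231 − 1) · (1/2) = 115 ≈ 115.00000.

E[X] = 115 = 115.00000.


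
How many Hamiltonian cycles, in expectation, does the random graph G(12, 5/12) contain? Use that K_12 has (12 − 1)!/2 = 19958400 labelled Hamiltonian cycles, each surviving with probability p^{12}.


K_12 has (12 − 1)!/2 = 19958400 labelled Hamiltonian cycles.
For each such Hamiltonian cycle H, let X_H = 1 if all 12 edges of H are present in G. Then P[X_H = 1] = p^{12} = (5/12)^{12} = 244140625/8916100448256.
By linearity: E[X] = Σ_H E[X_H] = 19958400 · p^{12} = 19958400 · 244140625/8916100448256 = 469970703125/859963392.
Numerically: E[X] ≈ 546.501.

E[X] = 19958400 · (5/12)^{12} = 469970703125/859963392 ≈ 546.501.


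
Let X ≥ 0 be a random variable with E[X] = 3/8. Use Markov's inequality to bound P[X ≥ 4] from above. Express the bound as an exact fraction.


μ = E[X] = 3/8, a = 4.
Markov: P[X ≥ 4] ≤ μ/a = (3/8)/4 = 3/32.
Numerically: ≈ 0.094.
(Since a = 4 > μ = 0.375, the bound 3/32 is < 1 and informative.)

P[X ≥ 4] ≤ 3/32 ≈ 0.094.


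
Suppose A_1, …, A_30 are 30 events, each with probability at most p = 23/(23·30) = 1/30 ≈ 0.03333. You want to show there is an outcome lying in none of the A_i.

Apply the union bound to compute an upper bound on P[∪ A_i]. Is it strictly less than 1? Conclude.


Union bound: P[∪_{i=1}^{30} A_i] ≤ Σ_i P[A_i] ≤ 30·p = 30·(1/30) = 1.
Numerically: 1 ≈ 1.00000.
Is 1 < 1? NO.
Since the bound 1 is ≥ 1, the union bound is uninformative here; it does NOT by itself certify existence.

30·p = 1 ≈ 1.00000; existence NOT certified by the union bound.


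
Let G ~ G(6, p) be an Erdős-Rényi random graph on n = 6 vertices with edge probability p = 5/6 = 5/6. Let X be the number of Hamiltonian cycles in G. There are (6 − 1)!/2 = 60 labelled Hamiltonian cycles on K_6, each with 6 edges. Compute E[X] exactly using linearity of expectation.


K_6 has (6 − 1)!/2 = 60 labelled Hamiltonian cycles.
For each such Hamiltonian cycle H, let X_H = 1 if all 6 edges of H are present in G. Then P[X_H = 1] = p^{6} = (5/6)^{6} = 15625/46656.
By linearity of expectation: E[X] = Σ_H E[X_H] = 60 · p^{6} = 60 · 15625/46656 = 78125/3888.
Numerically: E[X] ≈ 20.09.

E[X] = 60 · (5/6)^{6} = 78125/3888 ≈ 20.09.


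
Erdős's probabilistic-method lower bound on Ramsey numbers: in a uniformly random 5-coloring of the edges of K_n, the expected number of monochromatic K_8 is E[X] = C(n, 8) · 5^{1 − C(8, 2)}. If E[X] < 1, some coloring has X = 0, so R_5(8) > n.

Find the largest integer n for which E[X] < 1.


We need C(n, 8) · 5^{1 − 28} < 1, i.e. C(n, 8) < 5^{28 − 1} = 7450580596923828125.
Check values of n near the boundary:
  n = 860: C(860, 8) = 7182671140665308145; 7182671140665308145 < 7450580596923828125? YES
  n = 861: C(861, 8) = 7250034996615275865; 7250034996615275865 < 7450580596923828125? YES
  n = 862: C(862, 8) = 7317951015318931845; 7317951015318931845 < 7450580596923828125? YES
  n = 863: C(863, 8) = 7386423071602617757; 7386423071602617757 < 7450580596923828125? YES
  n = 864: C(864, 8) = 7455455062926006708; 7455455062926006708 < 7450580596923828125? NO
  n = 865: C(865, 8) = 7525050909487743060; 7525050909487743060 < 7450580596923828125? NO
  n = 866: C(866, 8) = 7595214554331451620; 7595214554331451620 < 7450580596923828125? NO
The largest n with C(n, 8) < 7450580596923828125 is n = 863 (where E[X] = 7386423071602617757/7450580596923828125 ≈ 0.991). Hence R_5(8) > 863, i.e. R_5(8) ≥ 864.

Largest n = 863; hence R_5(8) > 863.


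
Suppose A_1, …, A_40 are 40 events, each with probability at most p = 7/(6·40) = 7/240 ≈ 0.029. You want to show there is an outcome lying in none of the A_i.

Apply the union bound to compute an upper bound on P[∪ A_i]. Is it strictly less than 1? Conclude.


Union bound: P[∪_{i=1}^{40} A_i] ≤ Σ_i P[A_i] ≤ 40·p = 40·(7/240) = 7/6.
Numerically: 7/6 ≈ 1.167.
Is 7/6 < 1? NO.
Since the bound 7/6 is ≥ 1, the union bound is uninformative here; it does NOT by itself certify existence.

40·p = 7/6 ≈ 1.167; existence NOT certified by the union bound.


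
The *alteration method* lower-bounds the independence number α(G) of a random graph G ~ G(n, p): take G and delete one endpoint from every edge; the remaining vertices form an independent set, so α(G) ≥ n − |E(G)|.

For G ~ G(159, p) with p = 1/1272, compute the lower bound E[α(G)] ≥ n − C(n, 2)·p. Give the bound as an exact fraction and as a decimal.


E[|E(G)|] = C(159, 2)·p = 12561 · (1/1272) = 79/8.
E[α(G)] ≥ n − E[|E(G)|] = 159 − 79/8 = 1193/8.
Numerically: ≈ 149.125000.
(This is only a lower bound; the true E[α(G)] may be larger.)

E[α(G)] ≥ 1193/8 ≈ 149.125000.


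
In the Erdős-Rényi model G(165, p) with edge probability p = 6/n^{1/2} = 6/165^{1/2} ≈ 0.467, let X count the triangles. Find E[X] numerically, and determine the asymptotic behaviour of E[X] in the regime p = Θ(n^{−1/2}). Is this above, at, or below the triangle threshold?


Number of potential triangles: C(165, 3) = 735130.
Each occurs with probability p³ ≈ (0.467)³ ≈ 1.01913e-01.
By linearity: E[X] = C(165, 3)·p³ ≈ 735130 · 1.01913e-01 ≈ 74919.002.
Since α = 1/2 < 1, p = c/n^{1/2} ≫ 1/n is above the triangle threshold p ~ 1/n. Asymptotically E[X] ~ (c³/6)·n^{3(1−α)} = (6³/6)·n^{1.5} → ∞; triangles are abundant w.h.p.

E[X] ≈ 74919.002; in regime p = Θ(1/n^{1/2}) E[X] diverges (above the triangle threshold p ~ 1/n).


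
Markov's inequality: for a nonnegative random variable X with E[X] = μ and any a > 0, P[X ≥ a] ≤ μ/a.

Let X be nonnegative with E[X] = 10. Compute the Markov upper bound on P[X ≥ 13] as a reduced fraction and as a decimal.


μ = E[X] = 10, a = 13.
Markov: P[X ≥ 13] ≤ μ/a = (10)/13 = 10/13.
Numerically: ≈ 0.76923.
(Since a = 13 > μ = 10.00000, the bound 10/13 is < 1 and informative.)

P[X ≥ 13] ≤ 10/13 ≈ 0.76923.


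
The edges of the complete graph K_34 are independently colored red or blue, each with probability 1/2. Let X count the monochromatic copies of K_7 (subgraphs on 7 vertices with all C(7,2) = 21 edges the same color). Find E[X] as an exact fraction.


Let X = Σ_S X_S over the C(34, 7) = 5379616 subsets S of size 7, where X_S = 1 if the K_7 on S is monochromatic.
For a fixed S, the K_7 on S has C(7, 2) = 21 edges. P[all 21 edges red] = (1/2)^21, and likewise for blue, so P[monochromatic] = 2·(1/2)^21 = 2^{1 − 21} = 1/1048576.
Summing: E[X] = C(34, 7) · 2^{1 − 21} = 5379616 · 1/1048576 = 168113/32768.
Numerically: E[X] ≈ 5.13040.

E[X] = C(34,7)·2^(1−C(7,2)) = 168113/32768 ≈ 5.13040.


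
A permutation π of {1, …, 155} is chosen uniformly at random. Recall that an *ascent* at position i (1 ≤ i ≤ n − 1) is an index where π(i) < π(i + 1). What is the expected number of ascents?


Write X = Σ X_I over i = 1, …, 154, with X_I the indicator of one ascent.
There are 154 indicators.
For each fixed i, the pair (π(i), π(i+1)) is a uniformly random ordered pair of distinct values from {1, …, 155}; by symmetry P[π(i) < π(i+1)] = 1/2.
By linearity: E[X] = 154 · (1/2) = (155 − 1) · (1/2) = 77 ≈ 77.0000.

E[X] = 77 = 77.0000.


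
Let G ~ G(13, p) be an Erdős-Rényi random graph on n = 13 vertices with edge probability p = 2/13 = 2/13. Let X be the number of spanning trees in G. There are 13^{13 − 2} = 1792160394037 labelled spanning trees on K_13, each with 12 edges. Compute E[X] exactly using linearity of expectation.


K_13 has 13^{13 − 2} = 1792160394037 labelled spanning trees.
For each such spanning tree H, let X_H = 1 if all 12 edges of H are present in G. Then P[X_H = 1] = p^{12} = (2/13)^{12} = 4096/23298085122481.
Summing the indicators: E[X] = Σ_H E[X_H] = 1792160394037 · p^{12} = 1792160394037 · 4096/23298085122481 = 4096/13.
Numerically: E[X] ≈ 315.

E[X] = 1792160394037 · (2/13)^{12} = 4096/13 ≈ 315.


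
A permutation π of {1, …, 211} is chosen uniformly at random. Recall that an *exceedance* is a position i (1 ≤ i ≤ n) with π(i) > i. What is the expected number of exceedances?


Write X = Σ_{i=1}^{211} X_i, where X_i = 1_{π(i) > i}.
For each fixed i, π(i) is uniform over {1, …, 211} (marginal of a uniform permutation), so P[π(i) > i] = (n − i)/n. Summing: Σ_{i=1}^{211} (n − i)/n = (0 + 1 + … + 210)/211 = 211(211 − 1)/(2·211) = (211 − 1)/2.
Hence E[X] = Σ_{i=1}^{211} (211 − i)/211 = 105 ≈ 105.0000.

E[X] = 105 = 105.0000.


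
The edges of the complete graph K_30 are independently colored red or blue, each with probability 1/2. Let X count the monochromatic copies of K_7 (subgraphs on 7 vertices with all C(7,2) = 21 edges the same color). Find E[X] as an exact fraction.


Let X = Σ_S X_S over the C(30, 7) = 2035800 subsets S of size 7, where X_S = 1 if the K_7 on S is monochromatic.
For a fixed S, the K_7 on S has C(7, 2) = 21 edges. P[all 21 edges red] = (1/2)^21, and likewise for blue, so P[monochromatic] = 2·(1/2)^21 = 2^{1 − 21} = 1/1048576.
By linearity: E[X] = C(30, 7) · 2^{1 − 21} = 2035800 · 1/1048576 = 254475/131072.
Numerically: E[X] ≈ 1.9415.

E[X] = C(30,7)·2^(1−C(7,2)) = 254475/131072 ≈ 1.9415.


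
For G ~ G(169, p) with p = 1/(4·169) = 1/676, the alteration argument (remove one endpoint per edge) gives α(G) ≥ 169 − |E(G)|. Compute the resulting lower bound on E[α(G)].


E[|E(G)|] = C(169, 2)·p = 14196 · (1/676) = 21.
E[α(G)] ≥ n − E[|E(G)|] = 169 − 21 = 148.
Numerically: ≈ 148.000.
(This is only a lower bound; the true E[α(G)] may be larger.)

E[α(G)] ≥ 148 ≈ 148.000.


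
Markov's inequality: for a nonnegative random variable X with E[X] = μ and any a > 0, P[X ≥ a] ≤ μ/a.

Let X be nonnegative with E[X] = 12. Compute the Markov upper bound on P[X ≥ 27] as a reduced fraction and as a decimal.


μ = E[X] = 12, a = 27.
Markov: P[X ≥ 27] ≤ μ/a = (12)/27 = 4/9.
Numerically: ≈ 0.444444.
(Since a = 27 > μ = 12.000000, the bound 4/9 is < 1 and informative.)

P[X ≥ 27] ≤ 4/9 ≈ 0.444444.


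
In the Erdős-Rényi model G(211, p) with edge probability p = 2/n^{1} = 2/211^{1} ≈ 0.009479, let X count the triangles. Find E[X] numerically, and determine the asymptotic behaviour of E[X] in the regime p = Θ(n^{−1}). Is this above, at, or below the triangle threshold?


Number of potential triangles: C(211, 3) = 1543465.
Each occurs with probability p³ ≈ (0.009479)³ ≈ 8.516137e-07.
By linearity: E[X] = C(211, 3)·p³ ≈ 1543465 · 8.516137e-07 ≈ 1.3144.
Here α = 1, so p = 2/n is exactly at the triangle threshold p ~ 1/n. Asymptotically E[X] → c³/6 = 2³/6 = 4/3 ≈ 1.3333, a bounded constant. In this regime the triangle count is asymptotically Poisson(c³/6).

E[X] ≈ 1.3144; in regime p = Θ(1/n^{1}) E[X] stays bounded (at the triangle threshold p ~ 1/n).


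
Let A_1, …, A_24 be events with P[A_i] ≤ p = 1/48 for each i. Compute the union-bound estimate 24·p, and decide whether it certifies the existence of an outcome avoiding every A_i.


Union bound: P[∪_{i=1}^{24} A_i] ≤ Σ_i P[A_i] ≤ 24·p = 24·(1/48) = 1/2.
Numerically: 1/2 ≈ 0.500.
Is 1/2 < 1? YES.
Since P[∪ A_i] ≤ 1/2 < 1, the complement has P[∩ A_i^c] ≥ 1 − 1/2 = 1/2 > 0, so some outcome avoids every A_i.

24·p = 1/2 ≈ 0.500; existence CERTIFIED by the union bound.


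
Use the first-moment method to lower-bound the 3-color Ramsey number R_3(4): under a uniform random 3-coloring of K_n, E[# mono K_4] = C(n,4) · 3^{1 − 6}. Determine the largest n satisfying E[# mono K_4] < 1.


We need C(n, 4) · 3^{1 − 6} < 1, i.e. C(n, 4) < 3^{6 − 1} = 243.
Check values of n near the boundary:
  n = 6: C(6, 4) = 15; 15 < 243? YES
  n = 7: C(7, 4) = 35; 35 < 243? YES
  n = 8: C(8, 4) = 70; 70 < 243? YES
  n = 9: C(9, 4) = 126; 126 < 243? YES
  n = 10: C(10, 4) = 210; 210 < 243? YES
  n = 11: C(11, 4) = 330; 330 < 243? NO
  n = 12: C(12, 4) = 495; 495 < 243? NO
The largest n with C(n, 4) < 243 is n = 10 (where E[X] = 70/81 ≈ 0.8641975). Hence R_3(4) > 10, i.e. R_3(4) ≥ 11.

Largest n = 10; hence R_3(4) > 10.


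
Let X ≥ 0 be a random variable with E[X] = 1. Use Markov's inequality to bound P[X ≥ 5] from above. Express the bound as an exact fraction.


μ = E[X] = 1, a = 5.
Markov: P[X ≥ 5] ≤ μ/a = (1)/5 = 1/5.
Numerically: ≈ 0.200000.
(Since a = 5 > μ = 1.000000, the bound 1/5 is < 1 and informative.)

P[X ≥ 5] ≤ 1/5 ≈ 0.200000.


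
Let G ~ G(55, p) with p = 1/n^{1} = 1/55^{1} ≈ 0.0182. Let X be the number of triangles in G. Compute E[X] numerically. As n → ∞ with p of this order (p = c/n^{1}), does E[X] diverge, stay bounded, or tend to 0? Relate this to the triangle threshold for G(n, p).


Number of potential triangles: C(55, 3) = 26235.
Each occurs with probability p³ ≈ (0.0182)³ ≈ 6.01052e-06.
By linearity: E[X] = C(55, 3)·p³ ≈ 26235 · 6.01052e-06 ≈ 0.158.
Here α = 1, so p = 1/n is exactly at the triangle threshold p ~ 1/n. Asymptotically E[X] → c³/6 = 1³/6 = 1/6 ≈ 0.167, a bounded constant. In this regime the triangle count is asymptotically Poisson(c³/6).

E[X] ≈ 0.158; in regime p = Θ(1/n^{1}) E[X] stays bounded (at the triangle threshold p ~ 1/n).


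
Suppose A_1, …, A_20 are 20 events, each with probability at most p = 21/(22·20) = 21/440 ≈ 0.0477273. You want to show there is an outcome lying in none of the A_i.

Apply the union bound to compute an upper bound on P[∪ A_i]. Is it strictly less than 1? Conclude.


Union bound: P[∪_{i=1}^{20} A_i] ≤ Σ_i P[A_i] ≤ 20·p = 20·(21/440) = 21/22.
Numerically: 21/22 ≈ 0.9545455.
Is 21/22 < 1? YES.
Since P[∪ A_i] ≤ 21/22 < 1, the complement has P[∩ A_i^c] ≥ 1 − 21/22 = 1/22 > 0, so some outcome avoids every A_i.

20·p = 21/22 ≈ 0.9545455; existence CERTIFIED by the union bound.


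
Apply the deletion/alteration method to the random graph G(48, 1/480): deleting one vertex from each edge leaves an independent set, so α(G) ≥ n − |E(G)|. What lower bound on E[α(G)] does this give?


E[|E(G)|] = C(48, 2)·p = 1128 · (1/480) = 47/20.
E[α(G)] ≥ n − E[|E(G)|] = 48 − 47/20 = 913/20.
Numerically: ≈ 45.650000.
(This is only a lower bound; the true E[α(G)] may be larger.)

E[α(G)] ≥ 913/20 ≈ 45.650000.


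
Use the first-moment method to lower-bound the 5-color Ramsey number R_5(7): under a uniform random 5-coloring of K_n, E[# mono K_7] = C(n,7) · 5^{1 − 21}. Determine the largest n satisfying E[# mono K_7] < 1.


We need C(n, 7) · 5^{1 − 21} < 1, i.e. C(n, 7) < 5^{21 − 1} = 95367431640625.
Check values of n near the boundary:
  n = 334: C(334, 7) = 86359460961576; 86359460961576 < 95367431640625? YES
  n = 335: C(335, 7) = 88202498238195; 88202498238195 < 95367431640625? YES
  n = 336: C(336, 7) = 90079147136880; 90079147136880 < 95367431640625? YES
  n = 337: C(337, 7) = 91989916924632; 91989916924632 < 95367431640625? YES
  n = 338: C(338, 7) = 93935323022736; 93935323022736 < 95367431640625? YES
  n = 339: C(339, 7) = 95915887062372; 95915887062372 < 95367431640625? NO
  n = 340: C(340, 7) = 97932136940560; 97932136940560 < 95367431640625? NO
  n = 341: C(341, 7) = 99984606876440; 99984606876440 < 95367431640625? NO
The largest n with C(n, 7) < 95367431640625 is n = 338 (where E[X] = 93935323022736/95367431640625 ≈ 0.9850). Hence R_5(7) > 338, i.e. R_5(7) ≥ 339.

Largest n = 338; hence R_5(7) > 338.


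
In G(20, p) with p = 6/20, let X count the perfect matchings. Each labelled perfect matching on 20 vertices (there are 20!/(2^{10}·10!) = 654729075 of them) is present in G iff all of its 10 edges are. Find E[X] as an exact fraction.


K_20 has 20!/(2^{10}·10!) = 654729075 labelled perfect matchings.
For each such perfect matching H, let X_H = 1 if all 10 edges of H are present in G. Then P[X_H = 1] = p^{10} = (3/10)^{10} = 59049/10000000000.
By linearity: E[X] = Σ_H E[X_H] = 654729075 · p^{10} = 654729075 · 59049/10000000000 = 1546443885987/400000000.
Numerically: E[X] ≈ 3866.11.

E[X] = 654729075 · (3/10)^{10} = 1546443885987/400000000 ≈ 3866.11.


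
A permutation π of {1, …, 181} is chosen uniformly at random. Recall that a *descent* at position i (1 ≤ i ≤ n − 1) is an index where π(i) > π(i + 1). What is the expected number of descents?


Write X = Σ X_I over i = 1, …, 180, with X_I the indicator of one descent.
There are 180 indicators.
For each fixed i, the pair (π(i), π(i+1)) is a uniformly random ordered pair of distinct values from {1, …, 181}; by symmetry P[π(i) > π(i+1)] = 1/2.
By linearity: E[X] = 180 · (1/2) = (181 − 1) · (1/2) = 90 ≈ 90.0000.

E[X] = 90 = 90.0000.


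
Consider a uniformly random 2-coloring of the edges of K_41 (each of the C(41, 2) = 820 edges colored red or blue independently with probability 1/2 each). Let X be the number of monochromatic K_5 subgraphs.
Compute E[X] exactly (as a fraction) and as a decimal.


Let X = Σ_S X_S over the C(41, 5) = 749398 subsets S of size 5, where X_S = 1 if the K_5 on S is monochromatic.
For a fixed S, the K_5 on S has C(5, 2) = 10 edges. P[all 10 edges red] = (1/2)^10, and likewise for blue, so P[monochromatic] = 2·(1/2)^10 = 2^{1 − 10} = 1/512.
Summing: E[X] = C(41, 5) · 2^{1 − 10} = 749398 · 1/512 = 374699/256.
Numerically: E[X] ≈ 1463.66797.

E[X] = C(41,5)·2^(1−C(5,2)) = 374699/256 ≈ 1463.66797.


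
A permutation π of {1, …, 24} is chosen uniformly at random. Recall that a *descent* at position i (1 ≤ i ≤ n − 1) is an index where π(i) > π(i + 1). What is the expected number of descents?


Write X = Σ X_I over i = 1, …, 23, with X_I the indicator of one descent.
There are 23 indicators.
For each fixed i, the pair (π(i), π(i+1)) is a uniformly random ordered pair of distinct values from {1, …, 24}; by symmetry P[π(i) > π(i+1)] = 1/2.
By linearity: E[X] = 23 · (1/2) = (24 − 1) · (1/2) = 23/2 ≈ 11.500.

E[X] = 23/2 = 11.500.


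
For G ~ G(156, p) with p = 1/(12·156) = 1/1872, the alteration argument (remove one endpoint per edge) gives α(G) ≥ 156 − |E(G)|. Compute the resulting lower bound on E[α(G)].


E[|E(G)|] = C(156, 2)·p = 12090 · (1/1872) = 155/24.
E[α(G)] ≥ n − E[|E(G)|] = 156 − 155/24 = 3589/24.
Numerically: ≈ 149.542.
(This is only a lower bound; the true E[α(G)] may be larger.)

E[α(G)] ≥ 3589/24 ≈ 149.542.


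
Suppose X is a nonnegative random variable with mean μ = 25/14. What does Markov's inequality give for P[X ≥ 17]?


μ = E[X] = 25/14, a = 17.
Markov: P[X ≥ 17] ≤ μ/a = (25/14)/17 = 25/238.
Numerically: ≈ 0.1050.
(Since a = 17 > μ = 1.7857, the bound 25/238 is < 1 and informative.)

P[X ≥ 17] ≤ 25/238 ≈ 0.1050.


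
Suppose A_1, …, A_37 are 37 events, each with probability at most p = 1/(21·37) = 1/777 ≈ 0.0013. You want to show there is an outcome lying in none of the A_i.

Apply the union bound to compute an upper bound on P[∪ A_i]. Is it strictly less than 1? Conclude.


Union bound: P[∪_{i=1}^{37} A_i] ≤ Σ_i P[A_i] ≤ 37·p = 37·(1/777) = 1/21.
Numerically: 1/21 ≈ 0.0476.
Is 1/21 < 1? YES.
Since P[∪ A_i] ≤ 1/21 < 1, the complement has P[∩ A_i^c] ≥ 1 − 1/21 = 20/21 > 0, so some outcome avoids every A_i.

37·p = 1/21 ≈ 0.0476; existence CERTIFIED by the union bound.


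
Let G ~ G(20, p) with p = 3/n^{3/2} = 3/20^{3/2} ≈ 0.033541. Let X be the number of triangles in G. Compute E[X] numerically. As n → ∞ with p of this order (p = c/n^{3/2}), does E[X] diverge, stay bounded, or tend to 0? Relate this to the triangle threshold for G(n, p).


Number of potential triangles: C(20, 3) = 1140.
Each occurs with probability p³ ≈ (0.033541)³ ≈ 3.7733647e-05.
By linearity: E[X] = C(20, 3)·p³ ≈ 1140 · 3.7733647e-05 ≈ 0.04302.
Since α = 3/2 > 1, p = c/n^{3/2} = o(1/n) is below the triangle threshold p ~ 1/n. Asymptotically E[X] ~ (c³/6)·n^{3(1−α)} = (3³/6)·n^{-1.5} → 0, so by Markov's inequality G has no triangles w.h.p.

E[X] ≈ 0.04302; in regime p = Θ(1/n^{3/2}) E[X] tends to 0 (below the triangle threshold p ~ 1/n).


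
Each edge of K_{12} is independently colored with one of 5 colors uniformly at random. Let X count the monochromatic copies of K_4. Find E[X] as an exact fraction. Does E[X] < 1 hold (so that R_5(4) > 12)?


E[X] = C(12, 4) · 5^{1 − 6} = 495 · 5^{−5} = 495/3125.
As a reduced fraction: E[X] = 99/625 ≈ 0.1584000.
Is E[X] < 1? YES.
Since E[X] < 1, there exists a 5-coloring of K_{12} with no monochromatic K_4; hence R_5(4) > 12.

E[X] = 99/625 ≈ 0.1584000; E[X] < 1, so R_5(4) > 12.


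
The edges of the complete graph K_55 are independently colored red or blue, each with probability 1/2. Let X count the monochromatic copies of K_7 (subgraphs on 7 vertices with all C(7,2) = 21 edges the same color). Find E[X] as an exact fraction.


Let X = Σ_S X_S over the C(55, 7) = 202927725 subsets S of size 7, where X_S = 1 if the K_7 on S is monochromatic.
For a fixed S, the K_7 on S has C(7, 2) = 21 edges. P[all 21 edges red] = (1/2)^21, and likewise for blue, so P[monochromatic] = 2·(1/2)^21 = 2^{1 − 21} = 1/1048576.
By linearity of expectation: E[X] = C(55, 7) · 2^{1 − 21} = 202927725 · 1/1048576 = 202927725/1048576.
Numerically: E[X] ≈ 193.52696.

E[X] = C(55,7)·2^(1−C(7,2)) = 202927725/1048576 ≈ 193.52696.


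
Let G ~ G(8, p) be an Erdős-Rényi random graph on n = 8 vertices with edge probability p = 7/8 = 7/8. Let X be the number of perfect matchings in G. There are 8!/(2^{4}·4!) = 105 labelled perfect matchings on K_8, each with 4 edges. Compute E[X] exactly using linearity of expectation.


K_8 has 8!/(2^{4}·4!) = 105 labelled perfect matchings.
For each such perfect matching H, let X_H = 1 if all 4 edges of H are present in G. Then P[X_H = 1] = p^{4} = (7/8)^{4} = 2401/4096.
By linearity of expectation: E[X] = Σ_H E[X_H] = 105 · p^{4} = 105 · 2401/4096 = 252105/4096.
Numerically: E[X] ≈ 61.5491.

E[X] = 105 · (7/8)^{4} = 252105/4096 ≈ 61.5491.


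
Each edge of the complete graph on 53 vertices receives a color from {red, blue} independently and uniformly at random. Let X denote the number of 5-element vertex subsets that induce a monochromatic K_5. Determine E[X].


Let X = Σ_S X_S over the C(53, 5) = 2869685 subsets S of size 5, where X_S = 1 if the K_5 on S is monochromatic.
For a fixed S, the K_5 on S has C(5, 2) = 10 edges. P[all 10 edges red] = (1/2)^10, and likewise for blue, so P[monochromatic] = 2·(1/2)^10 = 2^{1 − 10} = 1/512.
By linearity of expectation: E[X] = C(53, 5) · 2^{1 − 10} = 2869685 · 1/512 = 2869685/512.
Numerically: E[X] ≈ 5604.8535.

E[X] = C(53,5)·2^(1−C(5,2)) = 2869685/512 ≈ 5604.8535.


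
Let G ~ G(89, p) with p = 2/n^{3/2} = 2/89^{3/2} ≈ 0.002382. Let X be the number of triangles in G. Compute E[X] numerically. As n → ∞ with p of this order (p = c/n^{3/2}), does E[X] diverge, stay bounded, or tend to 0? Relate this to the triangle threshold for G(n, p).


Number of potential triangles: C(89, 3) = 113564.
Each occurs with probability p³ ≈ (0.002382)³ ≈ 1.351559e-08.
By linearity: E[X] = C(89, 3)·p³ ≈ 113564 · 1.351559e-08 ≈ 0.0015.
Since α = 3/2 > 1, p = c/n^{3/2} = o(1/n) is below the triangle threshold p ~ 1/n. Asymptotically E[X] ~ (c³/6)·n^{3(1−α)} = (2³/6)·n^{-1.5} → 0, so by Markov's inequality G has no triangles w.h.p.

E[X] ≈ 0.0015; in regime p = Θ(1/n^{3/2}) E[X] tends to 0 (below the triangle threshold p ~ 1/n).


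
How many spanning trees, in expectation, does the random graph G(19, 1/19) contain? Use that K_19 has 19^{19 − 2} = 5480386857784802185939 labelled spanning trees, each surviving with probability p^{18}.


K_19 has 19^{19 − 2} = 5480386857784802185939 labelled spanning trees.
For each such spanning tree H, let X_H = 1 if all 18 edges of H are present in G. Then P[X_H = 1] = p^{18} = (1/19)^{18} = 1/104127350297911241532841.
Summing the indicators: E[X] = Σ_H E[X_H] = 5480386857784802185939 · p^{18} = 5480386857784802185939 · 1/104127350297911241532841 = 1/19.
Numerically: E[X] ≈ 0.05263.

E[X] = 5480386857784802185939 · (1/19)^{18} = 1/19 ≈ 0.05263.


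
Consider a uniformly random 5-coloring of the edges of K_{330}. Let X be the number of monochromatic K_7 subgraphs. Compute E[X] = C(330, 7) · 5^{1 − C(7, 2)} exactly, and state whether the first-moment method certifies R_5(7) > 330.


E[X] = C(330, 7) · 5^{1 − 21} = 79313455049400 · 5^{−20} = 79313455049400/95367431640625.
As a reduced fraction: E[X] = 3172538201976/3814697265625 ≈ 0.8317.
Is E[X] < 1? YES.
Since E[X] < 1, there exists a 5-coloring of K_{330} with no monochromatic K_7; hence R_5(7) > 330.

E[X] = 3172538201976/3814697265625 ≈ 0.8317; E[X] < 1, so R_5(7) > 330.


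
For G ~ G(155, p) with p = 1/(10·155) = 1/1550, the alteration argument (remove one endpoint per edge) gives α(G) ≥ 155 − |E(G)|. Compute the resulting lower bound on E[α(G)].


E[|E(G)|] = C(155, 2)·p = 11935 · (1/1550) = 77/10.
E[α(G)] ≥ n − E[|E(G)|] = 155 − 77/10 = 1473/10.
Numerically: ≈ 147.300.
(This is only a lower bound; the true E[α(G)] may be larger.)

E[α(G)] ≥ 1473/10 ≈ 147.300.


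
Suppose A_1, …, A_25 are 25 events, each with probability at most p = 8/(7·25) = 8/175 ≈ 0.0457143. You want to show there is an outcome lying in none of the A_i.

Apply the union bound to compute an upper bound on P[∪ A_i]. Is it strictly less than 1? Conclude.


Union bound: P[∪_{i=1}^{25} A_i] ≤ Σ_i P[A_i] ≤ 25·p = 25·(8/175) = 8/7.
Numerically: 8/7 ≈ 1.1428571.
Is 8/7 < 1? NO.
Since the bound 8/7 is ≥ 1, the union bound is uninformative here; it does NOT by itself certify existence.

25·p = 8/7 ≈ 1.1428571; existence NOT certified by the union bound.


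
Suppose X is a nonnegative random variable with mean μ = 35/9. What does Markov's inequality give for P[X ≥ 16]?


μ = E[X] = 35/9, a = 16.
Markov: P[X ≥ 16] ≤ μ/a = (35/9)/16 = 35/144.
Numerically: ≈ 0.243.
(Since a = 16 > μ = 3.889, the bound 35/144 is < 1 and informative.)

P[X ≥ 16] ≤ 35/144 ≈ 0.243.


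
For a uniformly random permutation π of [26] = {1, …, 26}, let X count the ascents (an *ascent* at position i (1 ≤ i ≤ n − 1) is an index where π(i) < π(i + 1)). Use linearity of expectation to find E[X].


Write X = Σ X_I over i = 1, …, 25, with X_I the indicator of one ascent.
There are 25 indicators.
For each fixed i, the pair (π(i), π(i+1)) is a uniformly random ordered pair of distinct values from {1, …, 26}; by symmetry P[π(i) < π(i+1)] = 1/2.
By linearity: E[X] = 25 · (1/2) = (26 − 1) · (1/2) = 25/2 ≈ 12.500000.

E[X] = 25/2 = 12.500000.


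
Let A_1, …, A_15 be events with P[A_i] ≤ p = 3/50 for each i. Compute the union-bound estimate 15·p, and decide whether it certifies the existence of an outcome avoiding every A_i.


Union bound: P[∪_{i=1}^{15} A_i] ≤ Σ_i P[A_i] ≤ 15·p = 15·(3/50) = 9/10.
Numerically: 9/10 ≈ 0.900.
Is 9/10 < 1? YES.
Since P[∪ A_i] ≤ 9/10 < 1, the complement has P[∩ A_i^c] ≥ 1 − 9/10 = 1/10 > 0, so some outcome avoids every A_i.

15·p = 9/10 ≈ 0.900; existence CERTIFIED by the union bound.


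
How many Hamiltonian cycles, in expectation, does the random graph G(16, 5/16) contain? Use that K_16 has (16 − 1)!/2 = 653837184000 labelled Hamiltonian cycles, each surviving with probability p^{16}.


K_16 has (16 − 1)!/2 = 653837184000 labelled Hamiltonian cycles.
For each such Hamiltonian cycle H, let X_H = 1 if all 16 edges of H are present in G. Then P[X_H = 1] = p^{16} = (5/16)^{16} = 152587890625/18446744073709551616.
Summing the indicators: E[X] = Σ_H E[X_H] = 653837184000 · p^{16} = 653837184000 · 152587890625/18446744073709551616 = 97429332733154296875/18014398509481984.
Numerically: E[X] ≈ 5408.41.

E[X] = 653837184000 · (5/16)^{16} = 97429332733154296875/18014398509481984 ≈ 5408.41.


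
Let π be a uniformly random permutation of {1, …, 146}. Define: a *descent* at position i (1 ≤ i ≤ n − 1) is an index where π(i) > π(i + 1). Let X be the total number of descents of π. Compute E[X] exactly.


Write X = Σ X_I over i = 1, …, 145, with X_I the indicator of one descent.
There are 145 indicators.
For each fixed i, the pair (π(i), π(i+1)) is a uniformly random ordered pair of distinct values from {1, …, 146}; by symmetry P[π(i) > π(i+1)] = 1/2.
By linearity: E[X] = 145 · (1/2) = (146 − 1) · (1/2) = 145/2 ≈ 72.500000.

E[X] = 145/2 = 72.500000.


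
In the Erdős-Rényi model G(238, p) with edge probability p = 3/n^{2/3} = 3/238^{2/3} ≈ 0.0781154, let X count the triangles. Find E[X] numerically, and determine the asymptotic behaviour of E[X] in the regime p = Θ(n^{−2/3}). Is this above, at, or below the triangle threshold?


Number of potential triangles: C(238, 3) = 2218636.
Each occurs with probability p³ ≈ (0.0781154)³ ≈ 4.76661253e-04.
By linearity: E[X] = C(238, 3)·p³ ≈ 2218636 · 4.76661253e-04 ≈ 1057.537815.
Since α = 2/3 < 1, p = c/n^{2/3} ≫ 1/n is above the triangle threshold p ~ 1/n. Asymptotically E[X] ~ (c³/6)·n^{3(1−α)} = (3³/6)·n^{1} → ∞; triangles are abundant w.h.p.

E[X] ≈ 1057.537815; in regime p = Θ(1/n^{2/3}) E[X] diverges (above the triangle threshold p ~ 1/n).


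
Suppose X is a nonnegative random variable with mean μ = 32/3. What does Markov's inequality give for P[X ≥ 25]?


μ = E[X] = 32/3, a = 25.
Markov: P[X ≥ 25] ≤ μ/a = (32/3)/25 = 32/75.
Numerically: ≈ 0.427.
(Since a = 25 > μ = 10.667, the bound 32/75 is < 1 and informative.)

P[X ≥ 25] ≤ 32/75 ≈ 0.427.


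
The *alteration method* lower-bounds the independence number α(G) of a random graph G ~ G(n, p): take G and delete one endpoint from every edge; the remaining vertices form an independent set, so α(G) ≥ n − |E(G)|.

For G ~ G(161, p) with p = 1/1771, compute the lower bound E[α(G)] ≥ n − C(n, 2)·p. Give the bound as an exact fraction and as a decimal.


E[|E(G)|] = C(161, 2)·p = 12880 · (1/1771) = 80/11.
E[α(G)] ≥ n − E[|E(G)|] = 161 − 80/11 = 1691/11.
Numerically: ≈ 153.72727.
(This is only a lower bound; the true E[α(G)] may be larger.)

E[α(G)] ≥ 1691/11 ≈ 153.72727.


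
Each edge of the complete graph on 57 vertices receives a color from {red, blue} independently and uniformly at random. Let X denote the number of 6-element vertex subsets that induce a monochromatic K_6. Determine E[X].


Let X = Σ_S X_S over the C(57, 6) = 36288252 subsets S of size 6, where X_S = 1 if the K_6 on S is monochromatic.
For a fixed S, the K_6 on S has C(6, 2) = 15 edges. P[all 15 edges red] = (1/2)^15, and likewise for blue, so P[monochromatic] = 2·(1/2)^15 = 2^{1 − 15} = 1/16384.
Summing: E[X] = C(57, 6) · 2^{1 − 15} = 36288252 · 1/16384 = 9072063/4096.
Numerically: E[X] ≈ 2214.859.

E[X] = C(57,6)·2^(1−C(6,2)) = 9072063/4096 ≈ 2214.859.


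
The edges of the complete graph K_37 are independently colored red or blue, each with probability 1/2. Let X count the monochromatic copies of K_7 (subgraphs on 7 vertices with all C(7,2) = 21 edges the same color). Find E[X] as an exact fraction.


Let X = Σ_S X_S over the C(37, 7) = 10295472 subsets S of size 7, where X_S = 1 if the K_7 on S is monochromatic.
For a fixed S, the K_7 on S has C(7, 2) = 21 edges. P[all 21 edges red] = (1/2)^21, and likewise for blue, so P[monochromatic] = 2·(1/2)^21 = 2^{1 − 21} = 1/1048576.
By linearity: E[X] = C(37, 7) · 2^{1 − 21} = 10295472 · 1/1048576 = 643467/65536.
Numerically: E[X] ≈ 9.8185.

E[X] = C(37,7)·2^(1−C(7,2)) = 643467/65536 ≈ 9.8185.


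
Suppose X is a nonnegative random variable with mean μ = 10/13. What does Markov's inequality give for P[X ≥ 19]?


μ = E[X] = 10/13, a = 19.
Markov: P[X ≥ 19] ≤ μ/a = (10/13)/19 = 10/247.
Numerically: ≈ 0.0405.
(Since a = 19 > μ = 0.7692, the bound 10/247 is < 1 and informative.)

P[X ≥ 19] ≤ 10/247 ≈ 0.0405.


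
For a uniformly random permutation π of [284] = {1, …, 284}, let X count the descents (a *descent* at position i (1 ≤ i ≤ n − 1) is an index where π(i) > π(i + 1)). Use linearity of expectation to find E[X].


Write X = Σ X_I over i = 1, …, 283, with X_I the indicator of one descent.
There are 283 indicators.
For each fixed i, the pair (π(i), π(i+1)) is a uniformly random ordered pair of distinct values from {1, …, 284}; by symmetry P[π(i) > π(i+1)] = 1/2.
By linearity: E[X] = 283 · (1/2) = (284 − 1) · (1/2) = 283/2 ≈ 141.500000.

E[X] = 283/2 = 141.500000.


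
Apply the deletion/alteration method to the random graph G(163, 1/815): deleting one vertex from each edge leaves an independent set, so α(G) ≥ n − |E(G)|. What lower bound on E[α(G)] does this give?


E[|E(G)|] = C(163, 2)·p = 13203 · (1/815) = 81/5.
E[α(G)] ≥ n − E[|E(G)|] = 163 − 81/5 = 734/5.
Numerically: ≈ 146.800.
(This is only a lower bound; the true E[α(G)] may be larger.)

E[α(G)] ≥ 734/5 ≈ 146.800.


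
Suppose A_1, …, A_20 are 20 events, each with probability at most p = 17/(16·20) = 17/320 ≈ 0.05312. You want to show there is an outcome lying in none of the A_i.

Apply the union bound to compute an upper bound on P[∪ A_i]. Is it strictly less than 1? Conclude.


Union bound: P[∪_{i=1}^{20} A_i] ≤ Σ_i P[A_i] ≤ 20·p = 20·(17/320) = 17/16.
Numerically: 17/16 ≈ 1.06250.
Is 17/16 < 1? NO.
Since the bound 17/16 is ≥ 1, the union bound is uninformative here; it does NOT by itself certify existence.

20·p = 17/16 ≈ 1.06250; existence NOT certified by the union bound.


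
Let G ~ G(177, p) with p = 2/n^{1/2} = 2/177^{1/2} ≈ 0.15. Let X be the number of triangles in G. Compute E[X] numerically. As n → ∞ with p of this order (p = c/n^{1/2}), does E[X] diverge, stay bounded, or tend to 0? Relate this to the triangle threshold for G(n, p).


Number of potential triangles: C(177, 3) = 908600.
Each occurs with probability p³ ≈ (0.15)³ ≈ 3.39727e-03.
By linearity: E[X] = C(177, 3)·p³ ≈ 908600 · 3.39727e-03 ≈ 3086.760.
Since α = 1/2 < 1, p = c/n^{1/2} ≫ 1/n is above the triangle threshold p ~ 1/n. Asymptotically E[X] ~ (c³/6)·n^{3(1−α)} = (2³/6)·n^{1.5} → ∞; triangles are abundant w.h.p.

E[X] ≈ 3086.760; in regime p = Θ(1/n^{1/2}) E[X] diverges (above the triangle threshold p ~ 1/n).


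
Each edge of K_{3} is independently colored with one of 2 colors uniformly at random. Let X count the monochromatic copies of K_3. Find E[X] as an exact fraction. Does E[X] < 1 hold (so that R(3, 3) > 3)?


E[X] = C(3, 3) · 2^{1 − 3} = 1 · 2^{−2} = 1/4.
As a reduced fraction: E[X] = 1/4 ≈ 0.250000.
Is E[X] < 1? YES.
Since E[X] < 1, there exists a 2-coloring of K_{3} with no monochromatic K_3; hence R(3, 3) > 3.

E[X] = 1/4 ≈ 0.250000; E[X] < 1, so R(3, 3) > 3.


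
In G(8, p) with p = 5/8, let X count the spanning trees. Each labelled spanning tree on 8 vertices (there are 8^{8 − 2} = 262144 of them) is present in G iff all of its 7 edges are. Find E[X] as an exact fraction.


K_8 has 8^{8 − 2} = 262144 labelled spanning trees.
For each such spanning tree H, let X_H = 1 if all 7 edges of H are present in G. Then P[X_H = 1] = p^{7} = (5/8)^{7} = 78125/2097152.
By linearity: E[X] = Σ_H E[X_H] = 262144 · p^{7} = 262144 · 78125/2097152 = 78125/8.
Numerically: E[X] ≈ 9.77e+03.

E[X] = 262144 · (5/8)^{7} = 78125/8 ≈ 9.77e+03.


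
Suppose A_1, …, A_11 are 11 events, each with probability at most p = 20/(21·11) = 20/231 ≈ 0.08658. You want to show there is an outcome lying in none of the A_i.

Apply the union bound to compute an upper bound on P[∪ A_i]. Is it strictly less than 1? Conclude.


Union bound: P[∪_{i=1}^{11} A_i] ≤ Σ_i P[A_i] ≤ 11·p = 11·(20/231) = 20/21.
Numerically: 20/21 ≈ 0.95238.
Is 20/21 < 1? YES.
Since P[∪ A_i] ≤ 20/21 < 1, the complement has P[∩ A_i^c] ≥ 1 − 20/21 = 1/21 > 0, so some outcome avoids every A_i.

11·p = 20/21 ≈ 0.95238; existence CERTIFIED by the union bound.


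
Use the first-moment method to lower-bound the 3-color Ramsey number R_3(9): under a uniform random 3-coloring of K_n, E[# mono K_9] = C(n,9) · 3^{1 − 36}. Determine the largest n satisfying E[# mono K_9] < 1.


We need C(n, 9) · 3^{1 − 36} < 1, i.e. C(n, 9) < 3^{36 − 1} = 50031545098999707.
Check values of n near the boundary:
  n = 296: C(296, 9) = 42513789098994080; 42513789098994080 < 50031545098999707? YES
  n = 297: C(297, 9) = 43842345008337645; 43842345008337645 < 50031545098999707? YES
  n = 298: C(298, 9) = 45207677551849890; 45207677551849890 < 50031545098999707? YES
  n = 299: C(299, 9) = 46610674441390059; 46610674441390059 < 50031545098999707? YES
  n = 300: C(300, 9) = 48052241692154700; 48052241692154700 < 50031545098999707? YES
  n = 301: C(301, 9) = 49533303936090975; 49533303936090975 < 50031545098999707? YES
  n = 302: C(302, 9) = 51054804739588650; 51054804739588650 < 50031545098999707? NO
  n = 303: C(303, 9) = 52617706925494425; 52617706925494425 < 50031545098999707? NO
  n = 304: C(304, 9) = 54222992899492560; 54222992899492560 < 50031545098999707? NO
The largest n with C(n, 9) < 50031545098999707 is n = 301 (where E[X] = 16511101312030325/16677181699666569 ≈ 0.990). Hence R_3(9) > 301, i.e. R_3(9) ≥ 302.

Largest n = 301; hence R_3(9) > 301.
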